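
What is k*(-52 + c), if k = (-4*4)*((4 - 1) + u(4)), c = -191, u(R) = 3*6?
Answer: 81648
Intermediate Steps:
u(R) = 18
k = -336 (k = (-4*4)*((4 - 1) + 18) = -16*(3 + 18) = -16*21 = -336)
k*(-52 + c) = -336*(-52 - 191) = -336*(-243) = 81648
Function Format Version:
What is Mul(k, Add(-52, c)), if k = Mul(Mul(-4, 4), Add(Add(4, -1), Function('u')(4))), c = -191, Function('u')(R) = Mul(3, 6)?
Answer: 81648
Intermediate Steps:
Function('u')(R) = 18
k = -336 (k = Mul(Mul(-4, 4), Add(Add(4, -1), 18)) = Mul(-16, Add(3, 18)) = Mul(-16, 21) = -336)
Mul(k, Add(-52, c)) = Mul(-336, Add(-52, -191)) = Mul(-336, -243) = 81648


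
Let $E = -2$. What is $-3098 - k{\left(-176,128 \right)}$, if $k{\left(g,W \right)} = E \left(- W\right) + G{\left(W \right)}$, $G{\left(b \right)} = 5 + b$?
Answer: $-3487$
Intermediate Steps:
$k{\left(g,W \right)} = 5 + 3 W$ ($k{\left(g,W \right)} = - 2 \left(- W\right) + \left(5 + W\right) = 2 W + \left(5 + W\right) = 5 + 3 W$)
$-3098 - k{\left(-176,128 \right)} = -3098 - \left(5 + 3 \cdot 128\right) = -3098 - \left(5 + 384\right) = -3098 - 389 = -3487$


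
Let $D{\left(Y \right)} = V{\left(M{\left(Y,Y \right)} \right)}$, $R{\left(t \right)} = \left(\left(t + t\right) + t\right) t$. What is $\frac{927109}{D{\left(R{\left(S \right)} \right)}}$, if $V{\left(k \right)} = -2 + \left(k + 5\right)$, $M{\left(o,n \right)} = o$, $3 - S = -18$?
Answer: $\frac{927109}{1326} \approx 699.18$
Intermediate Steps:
$S = 21$ ($S = 3 - -18 = 3 + 18 = 21$)
$R{\left(t \right)} = 3 t^{2}$ ($R{\left(t \right)} = \left(2 t + t\right) t = 3 t t = 3 t^{2}$)
$V{\left(k \right)} = 3 + k$ ($V{\left(k \right)} = -2 + \left(5 + k\right) = 3 + k$)
$D{\left(Y \right)} = 3 + Y$
$\frac{927109}{D{\left(R{\left(S \right)} \right)}} = \frac{927109}{3 + 3 \cdot 21^{2}} = \frac{927109}{3 + 3 \cdot 441} = \frac{927109}{3 + 1323} = \frac{927109}{1326}$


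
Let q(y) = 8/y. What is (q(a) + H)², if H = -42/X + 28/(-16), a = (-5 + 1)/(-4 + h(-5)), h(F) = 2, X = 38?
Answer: 7569/5776 ≈ 1.3104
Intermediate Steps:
a = 2 (a = (-5 + 1)/(-4 + 2) = -4/(-2) = -4*(-½) = 2)
H = -217/76 (H = -42/38 + 28/(-16) = -42*1/38 + 28*(-1/16) = -21/19 - 7/4 = -217/76 ≈ -2.8553)
(q(a) + H)² = (8/2 - 217/76)² = (8*(½) - 217/76)² = (4 - 217/76)² = (87/76)² = 7569/5776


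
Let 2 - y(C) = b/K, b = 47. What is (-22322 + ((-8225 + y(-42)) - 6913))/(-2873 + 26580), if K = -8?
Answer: -299617/189656 ≈ -1.5798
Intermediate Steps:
y(C) = 63/8 (y(C) = 2 - 47/(-8) = 2 - 47*(-1)/8 = 2 - 1*(-47/8) = 2 + 47/8 = 63/8)
(-22322 + ((-8225 + y(-42)) - 6913))/(-2873 + 26580) = (-22322 + ((-8225 + 63/8) - 6913))/(-2873 + 26580) = (-22322 + (-65737/8 - 6913))/23707 = (-22322 - 121041/8)*(1/23707) = -299617/8*1/23707 = -299617/189656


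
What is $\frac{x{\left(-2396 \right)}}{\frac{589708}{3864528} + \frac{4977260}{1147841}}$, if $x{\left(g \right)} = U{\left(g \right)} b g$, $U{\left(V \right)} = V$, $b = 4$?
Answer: $\frac{25465477211201703168}{4977912913427} \approx 5.1157 \cdot 10^{6}$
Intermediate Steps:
$x{\left(g \right)} = 4 g^{2}$ ($x{\left(g \right)} = g 4 g = 4 g g = 4 g^{2}$)
$\frac{x{\left(-2396 \right)}}{\frac{589708}{3864528} + \frac{4977260}{1147841}} = \frac{4 \left(-2396\right)^{2}}{\frac{589708}{3864528} + \frac{4977260}{1147841}} = \frac{4 \cdot 5740816}{589708 \cdot \frac{1}{3864528} + 4977260 \cdot \frac{1}{1147841}} = \frac{22963264}{\frac{147427}{966132} + \frac{4977260}{1147841}} = \frac{22963264}{\frac{4977912913427}{1108965921012}} = 22963264 \cdot \frac{1108965921012}{4977912913427} = \frac{25465477211201703168}{4977912913427}$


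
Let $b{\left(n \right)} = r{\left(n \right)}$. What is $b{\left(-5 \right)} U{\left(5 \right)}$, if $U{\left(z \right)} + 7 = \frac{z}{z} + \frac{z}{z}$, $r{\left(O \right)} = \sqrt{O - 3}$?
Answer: $- 10 i \sqrt{2} \approx - 14.142 i$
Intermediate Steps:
$r{\left(O \right)} = \sqrt{-3 + O}$
$b{\left(n \right)} = \sqrt{-3 + n}$
$U{\left(z \right)} = -5$ ($U{\left(z \right)} = -7 + \left(\frac{z}{z} + \frac{z}{z}\right) = -7 + \left(1 + 1\right) = -7 + 2 = -5$)
$b{\left(-5 \right)} U{\left(5 \right)} = \sqrt{-3 - 5} \left(-5\right) = \sqrt{-8} \left(-5\right) = 2 i \sqrt{2} \left(-5\right) = - 10 i \sqrt{2}$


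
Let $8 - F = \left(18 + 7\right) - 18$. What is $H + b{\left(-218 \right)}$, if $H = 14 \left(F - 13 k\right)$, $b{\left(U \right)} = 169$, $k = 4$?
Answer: $-545$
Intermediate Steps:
$F = 1$ ($F = 8 - \left(\left(18 + 7\right) - 18\right) = 8 - \left(25 - 18\right) = 8 - 7 = 1$)
$H = -714$ ($H = 14 \left(1 - 52\right) = 14 \left(-51\right) = -714$)
$H + b{\left(-218 \right)} = -714 + 169 = -545$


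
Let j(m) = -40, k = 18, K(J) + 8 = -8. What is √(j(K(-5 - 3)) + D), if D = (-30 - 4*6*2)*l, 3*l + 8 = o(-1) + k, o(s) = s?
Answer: I*√274 ≈ 16.553*I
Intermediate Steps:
K(J) = -16 (K(J) = -8 - 8 = -16)
l = 3 (l = -8/3 + (-1 + 18)/3 = -8/3 + (⅓)*17 = -8/3 + 17/3 = 3)
D = -234 (D = (-30 - 4*6*2)*3 = (-30 - 24*2)*3 = (-30 - 48)*3 = -78*3 = -234)
√(j(K(-5 - 3)) + D) = √(-40 - 234) = √(-274) = I*√274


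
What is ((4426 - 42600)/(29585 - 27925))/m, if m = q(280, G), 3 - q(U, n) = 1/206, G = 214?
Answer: -1965961/256055 ≈ -7.6779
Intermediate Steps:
q(U, n) = 617/206 (q(U, n) = 3 - 1/206 = 617/206)
m = 617/206 ≈ 2.9951
((4426 - 42600)/(29585 - 27925))/m = ((4426 - 42600)/(29585 - 27925))/(617/206) = -38174/1660*(206/617) = -38174*1/1660*(206/617) = -19087/830*206/617 = -1965961/256055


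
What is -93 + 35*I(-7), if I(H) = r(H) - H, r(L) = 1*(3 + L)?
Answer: 12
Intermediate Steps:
r(L) = 3 + L
I(H) = 3 (I(H) = (3 + H) - H = 3)
-93 + 35*I(-7) = -93 + 35*3 = -93 + 105 = 12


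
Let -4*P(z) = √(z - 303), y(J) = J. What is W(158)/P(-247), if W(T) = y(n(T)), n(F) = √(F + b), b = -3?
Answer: 2*I*√3410/55 ≈ 2.1235*I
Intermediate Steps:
n(F) = √(-3 + F) (n(F) = √(F - 3) = √(-3 + F))
W(T) = √(-3 + T)
P(z) = -√(-303 + z)/4 (P(z) = -√(z - 303)/4 = -√(-303 + z)/4)
W(158)/P(-247) = √(-3 + 158)/((-√(-303 - 247)/4)) = √155/((-5*I*√22/4)) = √155*(2*I*√22/55) = 2*I*√3410/55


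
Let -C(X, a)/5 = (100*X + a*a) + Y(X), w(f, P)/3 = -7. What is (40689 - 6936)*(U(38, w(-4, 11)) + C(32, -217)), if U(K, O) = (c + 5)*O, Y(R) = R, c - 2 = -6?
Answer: -8493132378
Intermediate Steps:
c = -4 (c = 2 - 6 = -4)
w(f, P) = -21 (w(f, P) = 3*(-7) = -21)
C(X, a) = -505*X - 5*a² (C(X, a) = -5*((100*X + a*a) + X) = -5*((100*X + a²) + X) = -5*((a² + 100*X) + X) = -5*(a² + 101*X) = -505*X - 5*a²)
U(K, O) = O (U(K, O) = (-4 + 5)*O = 1*O = O)
(40689 - 6936)*(U(38, w(-4, 11)) + C(32, -217)) = (40689 - 6936)*(-21 + (-505*32 - 5*(-217)²)) = 33753*(-21 + (-16160 - 5*47089)) = 33753*(-21 + (-16160 - 235445)) = 33753*(-21 - 251605) = 33753*(-251626) = -8493132378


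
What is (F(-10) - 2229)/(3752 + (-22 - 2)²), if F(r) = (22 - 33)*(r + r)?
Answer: -2009/4328 ≈ -0.46419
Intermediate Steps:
F(r) = -22*r
(F(-10) - 2229)/(3752 + (-22 - 2)²) = (-22*(-10) - 2229)/(3752 + (-22 - 2)²) = (220 - 2229)/(3752 + (-24)²) = -2009/(3752 + 576) = -2009/4328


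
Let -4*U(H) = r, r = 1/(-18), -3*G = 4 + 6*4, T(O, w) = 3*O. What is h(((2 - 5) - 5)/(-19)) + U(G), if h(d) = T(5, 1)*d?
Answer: 8659/1368 ≈ 6.3297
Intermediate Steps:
h(d) = 15*d (h(d) = (3*5)*d = 15*d)
G = -28/3 (G = -(4 + 6*4)/3 = -(4 + 24)/3 = -⅓*28 = -28/3 ≈ -9.3333)
r = -1/18 ≈ -0.055556
U(H) = 1/72 (U(H) = -¼*(-1/18) = 1/72)
h(((2 - 5) - 5)/(-19)) + U(G) = 15*(((2 - 5) - 5)/(-19)) + 1/72 = 15*((-3 - 5)*(-1/19)) + 1/72 = 15*(-8*(-1/19)) + 1/72 = 15*(8/19) + 1/72 = 120/19 + 1/72 = 8659/1368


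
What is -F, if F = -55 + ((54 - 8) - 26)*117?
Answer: -2285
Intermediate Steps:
F = 2285 (F = -55 + (46 - 26)*117 = -55 + 20*117 = -55 + 2340 = 2285)
-F = -1*2285 = -2285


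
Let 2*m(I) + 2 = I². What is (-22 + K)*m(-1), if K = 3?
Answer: 19/2 ≈ 9.5000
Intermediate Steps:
m(I) = -1 + I²/2
(-22 + K)*m(-1) = (-22 + 3)*(-1 + (½)*(-1)²) = -19*(-1 + (½)*1) = -19*(-1 + ½) = -19*(-½) = 19/2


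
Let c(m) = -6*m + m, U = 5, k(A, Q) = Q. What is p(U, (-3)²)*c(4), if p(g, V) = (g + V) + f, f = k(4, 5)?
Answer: -380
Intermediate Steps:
c(m) = -5*m
f = 5
p(g, V) = 5 + V + g (p(g, V) = (g + V) + 5 = (V + g) + 5 = 5 + V + g)
p(U, (-3)²)*c(4) = (5 + (-3)² + 5)*(-5*4) = (5 + 9 + 5)*(-20) = 19*(-20) = -380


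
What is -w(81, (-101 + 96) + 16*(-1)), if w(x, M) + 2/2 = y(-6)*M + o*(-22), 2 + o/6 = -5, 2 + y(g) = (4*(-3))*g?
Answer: 547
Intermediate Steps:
y(g) = -2 - 12*g (y(g) = -2 + (4*(-3))*g = -2 - 12*g)
o = -42 (o = -12 + 6*(-5) = -12 - 30 = -42)
w(x, M) = 923 + 70*M (w(x, M) = -1 + ((-2 - 12*(-6))*M - 42*(-22)) = -1 + ((-2 + 72)*M + 924) = -1 + (70*M + 924) = -1 + (924 + 70*M) = 923 + 70*M)
-w(81, (-101 + 96) + 16*(-1)) = -(923 + 70*((-101 + 96) + 16*(-1))) = -(923 + 70*(-5 - 16)) = -(923 + 70*(-21)) = -(923 - 1470) = -1*(-547) = 547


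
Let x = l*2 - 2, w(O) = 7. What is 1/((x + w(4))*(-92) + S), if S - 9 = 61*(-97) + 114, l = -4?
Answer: -1/5518 ≈ -0.00018123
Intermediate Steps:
S = -5794 (S = 9 + (61*(-97) + 114) = 9 + (-5917 + 114) = 9 - 5803 = -5794)
x = -10 (x = -4*2 - 2 = -8 - 2 = -10)
1/((x + w(4))*(-92) + S) = 1/((-10 + 7)*(-92) - 5794) = 1/(-3*(-92) - 5794) = 1/(276 - 5794) = 1/(-5518) = -1/5518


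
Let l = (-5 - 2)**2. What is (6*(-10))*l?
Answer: -2940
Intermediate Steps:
l = 49 (l = (-7)**2 = 49)
(6*(-10))*l = (6*(-10))*49 = -60*49 = -2940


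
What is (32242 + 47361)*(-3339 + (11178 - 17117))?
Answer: -738556634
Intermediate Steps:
(32242 + 47361)*(-3339 + (11178 - 17117)) = 79603*(-3339 - 5939) = 79603*(-9278) = -738556634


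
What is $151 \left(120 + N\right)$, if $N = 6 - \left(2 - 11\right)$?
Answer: $20385$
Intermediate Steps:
$N = 15$ ($N = 6 - -9 = 6 + 9 = 15$)
$151 \left(120 + N\right) = 151 \left(120 + 15\right) = 151 \cdot 135 = 20385$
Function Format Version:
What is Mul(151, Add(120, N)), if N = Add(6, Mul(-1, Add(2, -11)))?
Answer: 20385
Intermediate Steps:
N = 15 (N = Add(6, Mul(-1, -9)) = Add(6, 9) = 15)
Mul(151, Add(120, N)) = Mul(151, Add(120, 15)) = Mul(151, 135) = 20385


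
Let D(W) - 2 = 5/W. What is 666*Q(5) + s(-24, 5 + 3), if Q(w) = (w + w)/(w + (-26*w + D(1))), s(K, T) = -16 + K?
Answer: -5690/59 ≈ -96.441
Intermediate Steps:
D(W) = 2 + 5/W
Q(w) = 2*w/(7 - 25*w) (Q(w) = (w + w)/(w + (-26*w + (2 + 5/1))) = (2*w)/(w + (-26*w + (2 + 5*1))) = (2*w)/(w + (-26*w + (2 + 5))) = (2*w)/(w + (-26*w + 7)) = (2*w)/(w + (7 - 26*w)) = (2*w)/(7 - 25*w) = 2*w/(7 - 25*w))
666*Q(5) + s(-24, 5 + 3) = 666*(-2*5/(-7 + 25*5)) + (-16 - 24) = 666*(-2*5/(-7 + 125)) - 40 = 666*(-2*5/118) - 40 = 666*(-2*5*1/118) - 40 = 666*(-5/59) - 40 = -3330/59 - 40 = -5690/59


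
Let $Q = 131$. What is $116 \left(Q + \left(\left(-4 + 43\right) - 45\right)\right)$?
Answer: $14500$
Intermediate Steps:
$116 \left(Q + \left(\left(-4 + 43\right) - 45\right)\right) = 116 \left(131 + \left(\left(-4 + 43\right) - 45\right)\right) = 116 \left(131 + \left(39 - 45\right)\right) = 116 \left(131 - 6\right) = 116 \cdot 125 = 14500$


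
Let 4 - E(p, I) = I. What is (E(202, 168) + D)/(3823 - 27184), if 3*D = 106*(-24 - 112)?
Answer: 14908/70083 ≈ 0.21272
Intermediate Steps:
E(p, I) = 4 - I
D = -14416/3 (D = (106*(-24 - 112))/3 = (106*(-136))/3 = (⅓)*(-14416) = -14416/3 ≈ -4805.3)
(E(202, 168) + D)/(3823 - 27184) = ((4 - 1*168) - 14416/3)/(3823 - 27184) = ((4 - 168) - 14416/3)/(-23361) = (-164 - 14416/3)*(-1/23361) = -14908/3*(-1/23361) = 14908/70083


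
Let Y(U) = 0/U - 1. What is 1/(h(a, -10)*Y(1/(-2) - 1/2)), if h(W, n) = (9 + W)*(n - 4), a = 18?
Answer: 1/378 ≈ 0.0026455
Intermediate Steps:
h(W, n) = (-4 + n)*(9 + W) (h(W, n) = (9 + W)*(-4 + n) = (-4 + n)*(9 + W))
Y(U) = -1 (Y(U) = 0 - 1 = -1)
1/(h(a, -10)*Y(1/(-2) - 1/2)) = 1/((-36 - 4*18 + 9*(-10) + 18*(-10))*(-1)) = 1/((-36 - 72 - 90 - 180)*(-1)) = 1/(-378*(-1)) = 1/378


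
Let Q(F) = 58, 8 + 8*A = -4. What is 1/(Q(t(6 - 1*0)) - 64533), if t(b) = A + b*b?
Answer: -1/64475 ≈ -1.5510e-5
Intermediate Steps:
A = -3/2 (A = -1 + (⅛)*(-4) = -1 - ½ = -3/2 ≈ -1.5000)
t(b) = -3/2 + b² (t(b) = -3/2 + b*b = -3/2 + b²)
1/(Q(t(6 - 1*0)) - 64533) = 1/(58 - 64533) = 1/(-64475) = -1/64475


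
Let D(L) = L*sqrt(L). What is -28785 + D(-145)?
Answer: -28785 - 145*I*sqrt(145) ≈ -28785.0 - 1746.0*I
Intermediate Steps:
D(L) = L**(3/2)
-28785 + D(-145) = -28785 + (-145)**(3/2) = -28785 - 145*I*sqrt(145)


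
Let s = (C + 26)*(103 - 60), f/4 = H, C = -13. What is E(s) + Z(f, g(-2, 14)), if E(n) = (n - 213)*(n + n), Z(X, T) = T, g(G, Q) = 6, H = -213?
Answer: 386834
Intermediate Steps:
f = -852 (f = 4*(-213) = -852)
s = 559 (s = (-13 + 26)*(103 - 60) = 13*43 = 559)
E(n) = 2*n*(-213 + n) (E(n) = (-213 + n)*(2*n) = 2*n*(-213 + n))
E(s) + Z(f, g(-2, 14)) = 2*559*(-213 + 559) + 6 = 2*559*346 + 6 = 386828 + 6 = 386834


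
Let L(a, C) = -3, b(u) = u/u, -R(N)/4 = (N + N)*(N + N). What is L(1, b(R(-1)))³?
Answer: -27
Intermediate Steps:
R(N) = -16*N² (R(N) = -4*(N + N)*(N + N) = -4*2*N*2*N = -16*N²)
b(u) = 1
L(1, b(R(-1)))³ = (-3)³ = -27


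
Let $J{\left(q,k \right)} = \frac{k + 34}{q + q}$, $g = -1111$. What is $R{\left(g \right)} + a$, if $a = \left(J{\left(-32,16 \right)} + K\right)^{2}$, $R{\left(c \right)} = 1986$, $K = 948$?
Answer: $\frac{920790385}{1024} \approx 8.9921 \cdot 10^{5}$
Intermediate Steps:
$J{\left(q,k \right)} = \frac{34 + k}{2 q}$
$a = \frac{918756721}{1024}$ ($a = \left(\frac{34 + 16}{2 \left(-32\right)} + 948\right)^{2} = \left(\frac{1}{2} \left(- \frac{1}{32}\right) 50 + 948\right)^{2} = \left(- \frac{25}{32} + 948\right)^{2} = \left(\frac{30311}{32}\right)^{2} = \frac{918756721}{1024} \approx 8.9722 \cdot 10^{5}$)
$R{\left(g \right)} + a = 1986 + \frac{918756721}{1024} = \frac{920790385}{1024}$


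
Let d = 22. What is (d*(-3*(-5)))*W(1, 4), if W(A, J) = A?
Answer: 330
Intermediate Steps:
(d*(-3*(-5)))*W(1, 4) = (22*(-3*(-5)))*1 = (22*15)*1 = 330*1 = 330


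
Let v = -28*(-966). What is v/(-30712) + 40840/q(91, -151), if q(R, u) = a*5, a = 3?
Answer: 31346809/11517 ≈ 2721.8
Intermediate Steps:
q(R, u) = 15 (q(R, u) = 3*5 = 15)
v = 27048
v/(-30712) + 40840/q(91, -151) = 27048/(-30712) + 40840/15 = 27048*(-1/30712) + 40840*(1/15) = -3381/3839 + 8168/3 = 31346809/11517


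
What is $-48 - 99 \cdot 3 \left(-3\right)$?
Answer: $843$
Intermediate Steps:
$-48 - 99 \cdot 3 \left(-3\right) = -48 - -891 = -48 + 891 = 843$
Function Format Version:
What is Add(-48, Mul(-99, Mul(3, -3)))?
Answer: 843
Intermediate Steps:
Add(-48, Mul(-99, Mul(3, -3))) = Add(-48, Mul(-99, -9)) = Add(-48, 891) = 843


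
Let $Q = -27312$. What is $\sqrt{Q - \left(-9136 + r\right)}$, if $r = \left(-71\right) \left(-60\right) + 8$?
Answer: $2 i \sqrt{5611} \approx 149.81 i$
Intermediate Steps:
$r = 4268$ ($r = 4260 + 8 = 4268$)
$\sqrt{Q - \left(-9136 + r\right)} = \sqrt{-27312 + \left(9136 - 4268\right)} = \sqrt{-27312 + 4868} = \sqrt{-22444} = 2 i \sqrt{5611}$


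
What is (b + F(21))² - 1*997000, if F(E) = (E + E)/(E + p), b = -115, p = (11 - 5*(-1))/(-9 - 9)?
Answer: -32245046031/32761 ≈ -9.8425e+5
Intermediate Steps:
p = -8/9 (p = (11 + 5)/(-18) = 16*(-1/18) = -8/9 ≈ -0.88889)
F(E) = 2*E/(-8/9 + E) (F(E) = (E + E)/(E - 8/9) = (2*E)/(-8/9 + E) = 2*E/(-8/9 + E))
(b + F(21))² - 1*997000 = (-115 + 18*21/(-8 + 9*21))² - 1*997000 = (-115 + 18*21/(-8 + 189))² - 997000 = (-115 + 18*21/181)² - 997000 = (-115 + 18*21*(1/181))² - 997000 = (-115 + 378/181)² - 997000 = (-20437/181)² - 997000 = 417670969/32761 - 997000 = -32245046031/32761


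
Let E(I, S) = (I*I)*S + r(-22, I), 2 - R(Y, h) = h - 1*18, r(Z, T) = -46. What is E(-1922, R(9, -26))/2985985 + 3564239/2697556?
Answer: 469032569203223/8054861752660 ≈ 58.230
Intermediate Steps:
R(Y, h) = 20 - h (R(Y, h) = 2 - (h - 1*18) = 2 - (h - 18) = 2 - (-18 + h) = 2 + (18 - h) = 20 - h)
E(I, S) = -46 + S*I² (E(I, S) = (I*I)*S - 46 = I²*S - 46 = S*I² - 46 = -46 + S*I²)
E(-1922, R(9, -26))/2985985 + 3564239/2697556 = (-46 + (20 - 1*(-26))*(-1922)²)/2985985 + 3564239/2697556 = (-46 + (20 + 26)*3694084)*(1/2985985) + 3564239*(1/2697556) = (-46 + 46*3694084)*(1/2985985) + 3564239/2697556 = (-46 + 169927864)*(1/2985985) + 3564239/2697556 = 169927818*(1/2985985) + 3564239/2697556 = 169927818/2985985 + 3564239/2697556 = 469032569203223/8054861752660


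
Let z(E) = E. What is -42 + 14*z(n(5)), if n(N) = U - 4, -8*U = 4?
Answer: -105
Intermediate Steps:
U = -1/2 (U = -1/8*4 = -1/2 ≈ -0.50000)
n(N) = -9/2 (n(N) = -1/2 - 4 = -9/2)
-42 + 14*z(n(5)) = -42 + 14*(-9/2) = -42 - 63 = -105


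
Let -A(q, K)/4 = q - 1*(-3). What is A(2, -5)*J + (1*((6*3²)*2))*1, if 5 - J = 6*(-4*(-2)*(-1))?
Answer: -952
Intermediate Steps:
A(q, K) = -12 - 4*q (A(q, K) = -4*(q - 1*(-3)) = -4*(q + 3) = -4*(3 + q) = -12 - 4*q)
J = 53 (J = 5 - 6*-4*(-2)*(-1) = 5 - 6*8*(-1) = 5 - 6*(-8) = 5 - 1*(-48) = 5 + 48 = 53)
A(2, -5)*J + (1*((6*3²)*2))*1 = (-12 - 4*2)*53 + (1*((6*3²)*2))*1 = (-12 - 8)*53 + (1*((6*9)*2))*1 = -20*53 + (1*(54*2))*1 = -1060 + (1*108)*1 = -1060 + 108*1 = -1060 + 108 = -952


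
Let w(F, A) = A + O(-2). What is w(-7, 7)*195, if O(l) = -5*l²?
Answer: -2535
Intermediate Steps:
w(F, A) = -20 + A (w(F, A) = A - 5*(-2)² = A - 5*4 = A - 20 = -20 + A)
w(-7, 7)*195 = (-20 + 7)*195 = -13*195 = -2535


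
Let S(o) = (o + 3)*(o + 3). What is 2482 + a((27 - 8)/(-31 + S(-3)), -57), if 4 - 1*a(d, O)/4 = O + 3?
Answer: 2714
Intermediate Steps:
S(o) = (3 + o)**2 (S(o) = (3 + o)*(3 + o) = (3 + o)**2)
a(d, O) = 4 - 4*O (a(d, O) = 16 - 4*(O + 3) = 16 - 4*(3 + O) = 16 + (-12 - 4*O) = 4 - 4*O)
2482 + a((27 - 8)/(-31 + S(-3)), -57) = 2482 + (4 - 4*(-57)) = 2482 + (4 + 228) = 2482 + 232 = 2714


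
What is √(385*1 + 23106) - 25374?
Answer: -25374 + 13*√139 ≈ -25221.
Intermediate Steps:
√(385*1 + 23106) - 25374 = √(385 + 23106) - 25374 = √23491 - 25374 = 13*√139 - 25374 = -25374 + 13*√139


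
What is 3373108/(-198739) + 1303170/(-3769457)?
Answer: -12973776264986/749138114723 ≈ -17.318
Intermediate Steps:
3373108/(-198739) + 1303170/(-3769457) = 3373108*(-1/198739) + 1303170*(-1/3769457) = -3373108/198739 - 1303170/3769457 = -12973776264986/749138114723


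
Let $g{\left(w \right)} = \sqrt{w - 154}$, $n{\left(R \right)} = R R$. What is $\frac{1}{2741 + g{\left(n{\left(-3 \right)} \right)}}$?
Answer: $\frac{2741}{7513226} - \frac{i \sqrt{145}}{7513226} \approx 0.00036482 - 1.6027 \cdot 10^{-6} i$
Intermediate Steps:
$n{\left(R \right)} = R^{2}$
$g{\left(w \right)} = \sqrt{-154 + w}$
$\frac{1}{2741 + g{\left(n{\left(-3 \right)} \right)}} = \frac{1}{2741 + \sqrt{-154 + \left(-3\right)^{2}}} = \frac{1}{2741 + \sqrt{-154 + 9}} = \frac{1}{2741 + \sqrt{-145}} = \frac{1}{2741 + i \sqrt{145}}$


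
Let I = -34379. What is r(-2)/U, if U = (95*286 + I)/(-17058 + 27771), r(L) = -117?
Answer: 46423/267 ≈ 173.87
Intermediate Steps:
U = -2403/3571 (U = (95*286 - 34379)/(-17058 + 27771) = (27170 - 34379)/10713 = -7209*1/10713 = -2403/3571 ≈ -0.67292)
r(-2)/U = -117/(-2403/3571) = -117*(-3571/2403) = 46423/267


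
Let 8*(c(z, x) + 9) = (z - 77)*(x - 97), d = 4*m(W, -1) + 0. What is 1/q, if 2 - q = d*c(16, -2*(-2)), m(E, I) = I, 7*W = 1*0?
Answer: 2/5605 ≈ 0.00035682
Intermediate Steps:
W = 0 (W = (1*0)/7 = (1/7)*0 = 0)
d = -4 (d = 4*(-1) + 0 = -4 + 0 = -4)
c(z, x) = -9 + (-97 + x)*(-77 + z)/8 (c(z, x) = -9 + ((z - 77)*(x - 97))/8 = -9 + ((-77 + z)*(-97 + x))/8 = -9 + ((-97 + x)*(-77 + z))/8 = -9 + (-97 + x)*(-77 + z)/8)
q = 5605/2 (q = 2 - (-4)*(7397/8 - 97/8*16 - (-77)*(-2)/4 + (1/8)*(-2*(-2))*16) = 2 - (-4)*(7397/8 - 194 - 77/8*4 + (1/8)*4*16) = 2 - (-4)*(7397/8 - 194 - 77/2 + 8) = 2 - (-4)*5601/8 = 2 - 1*(-5601/2) = 2 + 5601/2 = 5605/2 ≈ 2802.5)
1/q = 1/(5605/2) = 2/5605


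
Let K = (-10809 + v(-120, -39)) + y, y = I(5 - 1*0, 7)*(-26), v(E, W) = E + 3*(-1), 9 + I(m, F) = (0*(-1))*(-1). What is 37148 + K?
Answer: 26450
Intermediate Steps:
I(m, F) = -9 (I(m, F) = -9 + (0*(-1))*(-1) = -9 + 0*(-1) = -9 + 0 = -9)
v(E, W) = -3 + E (v(E, W) = E - 3 = -3 + E)
y = 234 (y = -9*(-26) = 234)
K = -10698 (K = (-10809 + (-3 - 120)) + 234 = (-10809 - 123) + 234 = -10932 + 234 = -10698)
37148 + K = 37148 - 10698 = 26450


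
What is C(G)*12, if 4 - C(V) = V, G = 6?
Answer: -24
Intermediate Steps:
C(V) = 4 - V
C(G)*12 = (4 - 1*6)*12 = (4 - 6)*12 = -2*12 = -24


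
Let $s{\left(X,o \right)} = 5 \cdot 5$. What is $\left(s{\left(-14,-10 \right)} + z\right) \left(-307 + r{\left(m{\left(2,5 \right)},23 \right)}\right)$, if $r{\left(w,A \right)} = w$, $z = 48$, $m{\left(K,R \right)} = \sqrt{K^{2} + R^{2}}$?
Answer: $-22411 + 73 \sqrt{29} \approx -22018.0$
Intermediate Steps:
$s{\left(X,o \right)} = 25$
$\left(s{\left(-14,-10 \right)} + z\right) \left(-307 + r{\left(m{\left(2,5 \right)},23 \right)}\right) = \left(25 + 48\right) \left(-307 + \sqrt{2^{2} + 5^{2}}\right) = 73 \left(-307 + \sqrt{4 + 25}\right) = 73 \left(-307 + \sqrt{29}\right) = -22411 + 73 \sqrt{29}$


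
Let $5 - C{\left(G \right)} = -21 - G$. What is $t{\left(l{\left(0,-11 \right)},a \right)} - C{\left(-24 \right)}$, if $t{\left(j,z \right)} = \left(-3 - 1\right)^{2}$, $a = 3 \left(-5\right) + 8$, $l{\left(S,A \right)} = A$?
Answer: $14$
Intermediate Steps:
$C{\left(G \right)} = 26 + G$ ($C{\left(G \right)} = 5 - \left(-21 - G\right) = 5 + \left(21 + G\right) = 26 + G$)
$a = -7$ ($a = -15 + 8 = -7$)
$t{\left(j,z \right)} = 16$ ($t{\left(j,z \right)} = \left(-4\right)^{2} = 16$)
$t{\left(l{\left(0,-11 \right)},a \right)} - C{\left(-24 \right)} = 16 - \left(26 - 24\right) = 16 - 2 = 14$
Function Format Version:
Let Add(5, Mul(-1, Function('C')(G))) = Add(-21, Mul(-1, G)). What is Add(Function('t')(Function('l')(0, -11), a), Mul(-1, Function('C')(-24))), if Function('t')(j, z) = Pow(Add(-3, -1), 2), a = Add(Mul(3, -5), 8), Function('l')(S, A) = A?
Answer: 14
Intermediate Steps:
Function('C')(G) = Add(26, G) (Function('C')(G) = Add(5, Mul(-1, Add(-21, Mul(-1, G)))) = Add(5, Add(21, G)) = Add(26, G))
a = -7 (a = Add(-15, 8) = -7)
Function('t')(j, z) = 16 (Function('t')(j, z) = Pow(-4, 2) = 16)
Add(Function('t')(Function('l')(0, -11), a), Mul(-1, Function('C')(-24))) = Add(16, Mul(-1, Add(26, -24))) = Add(16, Mul(-1, 2)) = Add(16, -2) = 14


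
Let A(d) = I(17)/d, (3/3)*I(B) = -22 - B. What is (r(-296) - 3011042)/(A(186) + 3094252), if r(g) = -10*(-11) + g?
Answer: -186696136/191843611 ≈ -0.97317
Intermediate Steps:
I(B) = -22 - B
r(g) = 110 + g
A(d) = -39/d (A(d) = (-22 - 1*17)/d = (-22 - 17)/d = -39/d)
(r(-296) - 3011042)/(A(186) + 3094252) = ((110 - 296) - 3011042)/(-39/186 + 3094252) = (-186 - 3011042)/(-39*1/186 + 3094252) = -3011228/(-13/62 + 3094252) = -3011228/191843611/62 = -3011228*62/191843611 = -186696136/191843611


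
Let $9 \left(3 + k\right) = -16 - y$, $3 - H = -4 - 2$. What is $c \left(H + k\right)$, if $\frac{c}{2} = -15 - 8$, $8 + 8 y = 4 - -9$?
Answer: $- \frac{6877}{36} \approx -191.03$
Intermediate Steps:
$y = \frac{5}{8}$ ($y = -1 + \frac{4 - -9}{8} = -1 + \frac{4 + 9}{8} = -1 + \frac{1}{8} \cdot 13 = -1 + \frac{13}{8} = \frac{5}{8} \approx 0.625$)
$H = 9$ ($H = 3 - \left(-4 - 2\right) = 3 - -6 = 3 + 6 = 9$)
$c = -46$ ($c = 2 \left(-15 - 8\right) = 2 \left(-23\right) = -46$)
$k = - \frac{349}{72}$ ($k = -3 + \frac{-16 - \frac{5}{8}}{9} = -3 + \frac{1}{9} \left(- \frac{133}{8}\right) = -3 - \frac{133}{72} = - \frac{349}{72} \approx -4.8472$)
$c \left(H + k\right) = - 46 \left(9 - \frac{349}{72}\right) = \left(-46\right) \frac{299}{72} = - \frac{6877}{36}$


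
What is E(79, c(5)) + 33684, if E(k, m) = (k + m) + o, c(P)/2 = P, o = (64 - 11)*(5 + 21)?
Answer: 35151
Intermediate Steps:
o = 1378 (o = 53*26 = 1378)
c(P) = 2*P
E(k, m) = 1378 + k + m (E(k, m) = (k + m) + 1378 = 1378 + k + m)
E(79, c(5)) + 33684 = (1378 + 79 + 2*5) + 33684 = (1378 + 79 + 10) + 33684 = 1467 + 33684 = 35151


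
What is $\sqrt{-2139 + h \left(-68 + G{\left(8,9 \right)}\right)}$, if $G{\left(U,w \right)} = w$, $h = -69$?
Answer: $2 \sqrt{483} \approx 43.955$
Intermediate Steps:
$\sqrt{-2139 + h \left(-68 + G{\left(8,9 \right)}\right)} = \sqrt{-2139 - 69 \left(-68 + 9\right)} = \sqrt{-2139 - -4071} = \sqrt{-2139 + 4071} = \sqrt{1932} = 2 \sqrt{483}$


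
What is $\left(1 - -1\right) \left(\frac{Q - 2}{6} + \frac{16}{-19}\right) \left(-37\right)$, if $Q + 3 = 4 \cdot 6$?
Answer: $- \frac{9805}{57} \approx -172.02$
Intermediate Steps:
$Q = 21$ ($Q = -3 + 4 \cdot 6 = -3 + 24 = 21$)
$\left(1 - -1\right) \left(\frac{Q - 2}{6} + \frac{16}{-19}\right) \left(-37\right) = \left(1 - -1\right) \left(\frac{21 - 2}{6} + \frac{16}{-19}\right) \left(-37\right) = \left(1 + 1\right) \left(19 \cdot \frac{1}{6} + 16 \left(- \frac{1}{19}\right)\right) \left(-37\right) = 2 \left(\frac{19}{6} - \frac{16}{19}\right) \left(-37\right) = 2 \cdot \frac{265}{114} \left(-37\right) = \frac{265}{57} \left(-37\right) = - \frac{9805}{57}$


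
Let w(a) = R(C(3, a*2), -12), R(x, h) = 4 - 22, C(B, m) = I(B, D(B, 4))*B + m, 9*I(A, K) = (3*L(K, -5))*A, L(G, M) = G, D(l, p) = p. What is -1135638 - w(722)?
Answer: -1135620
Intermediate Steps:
I(A, K) = A*K/3 (I(A, K) = ((3*K)*A)/9 = (3*A*K)/9 = A*K/3)
C(B, m) = m + 4*B**2/3 (C(B, m) = ((1/3)*B*4)*B + m = (4*B/3)*B + m = 4*B**2/3 + m = m + 4*B**2/3)
R(x, h) = -18
w(a) = -18
-1135638 - w(722) = -1135638 - 1*(-18) = -1135638 + 18 = -1135620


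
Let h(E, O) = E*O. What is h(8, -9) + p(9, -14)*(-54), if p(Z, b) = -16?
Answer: 792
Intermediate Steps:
h(8, -9) + p(9, -14)*(-54) = 8*(-9) - 16*(-54) = -72 + 864 = 792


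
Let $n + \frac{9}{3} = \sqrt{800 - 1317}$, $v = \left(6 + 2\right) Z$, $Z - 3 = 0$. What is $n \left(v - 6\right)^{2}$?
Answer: $-972 + 324 i \sqrt{517} \approx -972.0 + 7367.0 i$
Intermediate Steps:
$Z = 3$ ($Z = 3 + 0 = 3$)
$v = 24$ ($v = \left(6 + 2\right) 3 = 8 \cdot 3 = 24$)
$n = -3 + i \sqrt{517}$ ($n = -3 + \sqrt{800 - 1317} = -3 + \sqrt{-517} = -3 + i \sqrt{517} \approx -3.0 + 22.738 i$)
$n \left(v - 6\right)^{2} = \left(-3 + i \sqrt{517}\right) \left(24 - 6\right)^{2} = \left(-3 + i \sqrt{517}\right) 18^{2} = \left(-3 + i \sqrt{517}\right) 324 = -972 + 324 i \sqrt{517}$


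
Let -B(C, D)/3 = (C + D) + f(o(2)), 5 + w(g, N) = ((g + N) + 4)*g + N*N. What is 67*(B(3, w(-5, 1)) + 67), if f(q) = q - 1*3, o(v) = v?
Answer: 4891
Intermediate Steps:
w(g, N) = -5 + N² + g*(4 + N + g) (w(g, N) = -5 + (((g + N) + 4)*g + N*N) = -5 + (((N + g) + 4)*g + N²) = -5 + ((4 + N + g)*g + N²) = -5 + (g*(4 + N + g) + N²) = -5 + (N² + g*(4 + N + g)) = -5 + N² + g*(4 + N + g))
f(q) = -3 + q (f(q) = q - 3 = -3 + q)
B(C, D) = 3 - 3*C - 3*D (B(C, D) = -3*((C + D) + (-3 + 2)) = -3*((C + D) - 1) = -3*(-1 + C + D) = 3 - 3*C - 3*D)
67*(B(3, w(-5, 1)) + 67) = 67*((3 - 3*3 - 3*(-5 + 1² + (-5)² + 4*(-5) + 1*(-5))) + 67) = 67*((3 - 9 - 3*(-5 + 1 + 25 - 20 - 5)) + 67) = 67*((3 - 9 - 3*(-4)) + 67) = 67*((3 - 9 + 12) + 67) = 67*(6 + 67) = 67*73 = 4891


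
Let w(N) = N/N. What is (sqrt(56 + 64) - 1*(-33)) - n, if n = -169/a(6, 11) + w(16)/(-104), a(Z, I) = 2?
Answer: 12221/104 + 2*sqrt(30) ≈ 128.46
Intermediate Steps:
w(N) = 1
n = -8789/104 (n = -169/2 + 1/(-104) = -169*1/2 + 1*(-1/104) = -169/2 - 1/104 = -8789/104 ≈ -84.510)
(sqrt(56 + 64) - 1*(-33)) - n = (sqrt(56 + 64) - 1*(-33)) - 1*(-8789/104) = (sqrt(120) + 33) + 8789/104 = (2*sqrt(30) + 33) + 8789/104 = (33 + 2*sqrt(30)) + 8789/104 = 12221/104 + 2*sqrt(30)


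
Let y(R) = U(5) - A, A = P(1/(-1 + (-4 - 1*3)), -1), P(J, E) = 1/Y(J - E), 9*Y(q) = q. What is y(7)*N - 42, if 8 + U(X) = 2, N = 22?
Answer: -2802/7 ≈ -400.29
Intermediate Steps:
Y(q) = q/9
P(J, E) = 1/(-E/9 + J/9) (P(J, E) = 1/((J - E)/9) = 1/(-E/9 + J/9))
U(X) = -6 (U(X) = -8 + 2 = -6)
A = 72/7 (A = -9/(-1 - 1/(-1 + (-4 - 1*3))) = -9/(-1 - 1/(-1 + (-4 - 3))) = -9/(-1 - 1/(-1 - 7)) = -9/(-1 - 1/(-8)) = -9/(-1 - 1*(-1/8)) = -9/(-1 + 1/8) = -9/(-7/8) = -9*(-8/7) = 72/7 ≈ 10.286)
y(R) = -114/7 (y(R) = -6 - 1*72/7 = -6 - 72/7 = -114/7)
y(7)*N - 42 = -114/7*22 - 42 = -2508/7 - 42 = -2802/7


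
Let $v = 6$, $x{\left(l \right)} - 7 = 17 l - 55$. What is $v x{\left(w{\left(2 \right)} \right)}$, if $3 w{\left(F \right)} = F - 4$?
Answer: $-356$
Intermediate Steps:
$w{\left(F \right)} = - \frac{4}{3} + \frac{F}{3}$ ($w{\left(F \right)} = \frac{F - 4}{3} = \frac{-4 + F}{3} = - \frac{4}{3} + \frac{F}{3}$)
$x{\left(l \right)} = -48 + 17 l$ ($x{\left(l \right)} = 7 + \left(17 l - 55\right) = 7 + \left(-55 + 17 l\right) = -48 + 17 l$)
$v x{\left(w{\left(2 \right)} \right)} = 6 \left(-48 + 17 \left(- \frac{4}{3} + \frac{1}{3} \cdot 2\right)\right) = 6 \left(-48 + 17 \left(- \frac{4}{3} + \frac{2}{3}\right)\right) = 6 \left(-48 + 17 \left(- \frac{2}{3}\right)\right) = 6 \left(-48 - \frac{34}{3}\right) = 6 \left(- \frac{178}{3}\right) = -356$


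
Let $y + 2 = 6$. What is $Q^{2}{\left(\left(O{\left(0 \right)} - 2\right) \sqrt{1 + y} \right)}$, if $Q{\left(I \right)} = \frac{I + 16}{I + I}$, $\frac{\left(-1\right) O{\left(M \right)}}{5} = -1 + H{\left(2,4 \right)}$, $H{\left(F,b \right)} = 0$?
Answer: $\frac{301}{180} + \frac{8 \sqrt{5}}{15} \approx 2.8648$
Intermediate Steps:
$y = 4$ ($y = -2 + 6 = 4$)
$O{\left(M \right)} = 5$ ($O{\left(M \right)} = - 5 \left(-1 + 0\right) = \left(-5\right) \left(-1\right) = 5$)
$Q{\left(I \right)} = \frac{16 + I}{2 I}$
$Q^{2}{\left(\left(O{\left(0 \right)} - 2\right) \sqrt{1 + y} \right)} = \left(\frac{16 + \left(5 - 2\right) \sqrt{1 + 4}}{2 \left(5 - 2\right) \sqrt{1 + 4}}\right)^{2} = \left(\frac{16 + 3 \sqrt{5}}{2 \cdot 3 \sqrt{5}}\right)^{2} = \left(\frac{\frac{\sqrt{5}}{15} \left(16 + 3 \sqrt{5}\right)}{2}\right)^{2} = \left(\frac{\sqrt{5} \left(16 + 3 \sqrt{5}\right)}{30}\right)^{2} = \frac{\left(16 + 3 \sqrt{5}\right)^{2}}{180}$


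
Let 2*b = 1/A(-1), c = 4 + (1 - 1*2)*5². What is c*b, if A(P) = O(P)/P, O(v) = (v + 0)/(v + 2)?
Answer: -21/2 ≈ -10.500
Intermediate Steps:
O(v) = v/(2 + v)
c = -21 (c = 4 + (1 - 2)*25 = 4 - 1*25 = 4 - 25 = -21)
A(P) = 1/(2 + P) (A(P) = (P/(2 + P))/P = 1/(2 + P))
b = ½ (b = 1/(2*(1/(2 - 1))) = 1/(2*(1/1)) = (½)/1 = (½)*1 = ½ ≈ 0.50000)
c*b = -21*½ = -21/2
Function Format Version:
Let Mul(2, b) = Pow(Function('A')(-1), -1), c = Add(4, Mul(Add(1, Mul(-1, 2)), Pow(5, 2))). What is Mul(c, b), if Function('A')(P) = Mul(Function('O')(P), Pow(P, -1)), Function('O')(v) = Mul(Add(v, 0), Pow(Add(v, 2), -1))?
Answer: Rational(-21, 2) ≈ -10.500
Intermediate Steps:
Function('O')(v) = Mul(v, Pow(Add(2, v), -1))
c = -21 (c = Add(4, Mul(Add(1, -2), 25)) = Add(4, Mul(-1, 25)) = Add(4, -25) = -21)
Function('A')(P) = Pow(Add(2, P), -1) (Function('A')(P) = Mul(Mul(P, Pow(Add(2, P), -1)), Pow(P, -1)) = Pow(Add(2, P), -1))
b = Rational(1, 2) (b = Mul(Rational(1, 2), Pow(Pow(Add(2, -1), -1), -1)) = Mul(Rational(1, 2), Pow(Pow(1, -1), -1)) = Mul(Rational(1, 2), Pow(1, -1)) = Mul(Rational(1, 2), 1) = Rational(1, 2) ≈ 0.50000)
Mul(c, b) = Mul(-21, Rational(1, 2)) = Rational(-21, 2)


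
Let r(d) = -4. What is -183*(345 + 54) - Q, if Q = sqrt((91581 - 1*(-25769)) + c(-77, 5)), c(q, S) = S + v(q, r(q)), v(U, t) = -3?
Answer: -73017 - 2*sqrt(29338) ≈ -73360.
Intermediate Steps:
c(q, S) = -3 + S (c(q, S) = S - 3 = -3 + S)
Q = 2*sqrt(29338) (Q = sqrt((91581 - 1*(-25769)) + (-3 + 5)) = sqrt((91581 + 25769) + 2) = sqrt(117350 + 2) = sqrt(117352) = 2*sqrt(29338) ≈ 342.57)
-183*(345 + 54) - Q = -183*(345 + 54) - 2*sqrt(29338) = -183*399 - 2*sqrt(29338) = -73017 - 2*sqrt(29338)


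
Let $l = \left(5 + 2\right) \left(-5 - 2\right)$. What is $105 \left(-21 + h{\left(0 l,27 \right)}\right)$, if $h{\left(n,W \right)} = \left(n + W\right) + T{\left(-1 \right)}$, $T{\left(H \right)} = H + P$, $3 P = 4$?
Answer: $665$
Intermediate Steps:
$P = \frac{4}{3}$ ($P = \frac{1}{3} \cdot 4 = \frac{4}{3} \approx 1.3333$)
$T{\left(H \right)} = \frac{4}{3} + H$ ($T{\left(H \right)} = H + \frac{4}{3} = \frac{4}{3} + H$)
$l = -49$ ($l = 7 \left(-7\right) = -49$)
$h{\left(n,W \right)} = \frac{1}{3} + W + n$ ($h{\left(n,W \right)} = \left(n + W\right) + \left(\frac{4}{3} - 1\right) = \left(W + n\right) + \frac{1}{3} = \frac{1}{3} + W + n$)
$105 \left(-21 + h{\left(0 l,27 \right)}\right) = 105 \left(-21 + \left(\frac{1}{3} + 27 + 0 \left(-49\right)\right)\right) = 105 \left(-21 + \left(\frac{1}{3} + 27 + 0\right)\right) = 105 \left(-21 + \frac{82}{3}\right) = 105 \cdot \frac{19}{3} = 665$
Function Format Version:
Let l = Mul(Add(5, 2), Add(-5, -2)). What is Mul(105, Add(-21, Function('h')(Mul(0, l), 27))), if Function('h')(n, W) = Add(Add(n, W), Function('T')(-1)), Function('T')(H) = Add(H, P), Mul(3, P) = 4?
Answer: 665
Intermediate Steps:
P = Rational(4, 3) (P = Mul(Rational(1, 3), 4) = Rational(4, 3) ≈ 1.3333)
Function('T')(H) = Add(Rational(4, 3), H) (Function('T')(H) = Add(H, Rational(4, 3)) = Add(Rational(4, 3), H))
l = -49 (l = Mul(7, -7) = -49)
Function('h')(n, W) = Add(Rational(1, 3), W, n) (Function('h')(n, W) = Add(Add(n, W), Add(Rational(4, 3), -1)) = Add(Add(W, n), Rational(1, 3)) = Add(Rational(1, 3), W, n))
Mul(105, Add(-21, Function('h')(Mul(0, l), 27))) = Mul(105, Add(-21, Add(Rational(1, 3), 27, Mul(0, -49)))) = Mul(105, Add(-21, Add(Rational(1, 3), 27, 0))) = Mul(105, Add(-21, Rational(82, 3))) = Mul(105, Rational(19, 3)) = 665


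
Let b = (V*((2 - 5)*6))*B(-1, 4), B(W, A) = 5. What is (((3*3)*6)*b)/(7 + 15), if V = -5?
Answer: 12150/11 ≈ 1104.5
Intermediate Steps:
b = 450 (b = -5*(2 - 5)*6*5 = -(-15)*6*5 = -5*(-18)*5 = 90*5 = 450)
(((3*3)*6)*b)/(7 + 15) = (((3*3)*6)*450)/(7 + 15) = ((9*6)*450)/22 = (54*450)*(1/22) = 24300*(1/22) = 12150/11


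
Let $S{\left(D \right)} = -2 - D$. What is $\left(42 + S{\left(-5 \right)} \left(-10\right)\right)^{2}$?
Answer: $144$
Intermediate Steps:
$\left(42 + S{\left(-5 \right)} \left(-10\right)\right)^{2} = \left(42 + \left(-2 - -5\right) \left(-10\right)\right)^{2} = \left(42 + \left(-2 + 5\right) \left(-10\right)\right)^{2} = \left(42 + 3 \left(-10\right)\right)^{2} = \left(42 - 30\right)^{2} = 12^{2} = 144$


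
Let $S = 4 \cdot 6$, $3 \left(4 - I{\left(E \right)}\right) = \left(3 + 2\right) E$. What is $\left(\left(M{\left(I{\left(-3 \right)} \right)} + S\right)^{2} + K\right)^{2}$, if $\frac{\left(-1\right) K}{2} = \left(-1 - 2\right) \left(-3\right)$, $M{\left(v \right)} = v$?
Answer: $1147041$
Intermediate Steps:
$I{\left(E \right)} = 4 - \frac{5 E}{3}$ ($I{\left(E \right)} = 4 - \frac{\left(3 + 2\right) E}{3} = 4 - \frac{5 E}{3}$)
$S = 24$
$K = -18$ ($K = - 2 \left(-1 - 2\right) \left(-3\right) = - 2 \left(\left(-3\right) \left(-3\right)\right) = \left(-2\right) 9 = -18$)
$\left(\left(M{\left(I{\left(-3 \right)} \right)} + S\right)^{2} + K\right)^{2} = \left(\left(\left(4 - -5\right) + 24\right)^{2} - 18\right)^{2} = \left(\left(\left(4 + 5\right) + 24\right)^{2} - 18\right)^{2} = \left(\left(9 + 24\right)^{2} - 18\right)^{2} = \left(33^{2} - 18\right)^{2} = \left(1089 - 18\right)^{2} = 1071^{2} = 1147041$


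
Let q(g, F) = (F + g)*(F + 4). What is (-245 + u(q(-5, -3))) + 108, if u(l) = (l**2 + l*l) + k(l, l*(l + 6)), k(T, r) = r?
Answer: 7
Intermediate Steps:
q(g, F) = (4 + F)*(F + g) (q(g, F) = (F + g)*(4 + F) = (4 + F)*(F + g))
u(l) = 2*l**2 + l*(6 + l) (u(l) = (l**2 + l*l) + l*(l + 6) = (l**2 + l**2) + l*(6 + l) = 2*l**2 + l*(6 + l))
(-245 + u(q(-5, -3))) + 108 = (-245 + 3*((-3)**2 + 4*(-3) + 4*(-5) - 3*(-5))*(2 + ((-3)**2 + 4*(-3) + 4*(-5) - 3*(-5)))) + 108 = (-245 + 3*(9 - 12 - 20 + 15)*(2 + (9 - 12 - 20 + 15))) + 108 = (-245 + 3*(-8)*(2 - 8)) + 108 = (-245 + 3*(-8)*(-6)) + 108 = (-245 + 144) + 108 = -101 + 108 = 7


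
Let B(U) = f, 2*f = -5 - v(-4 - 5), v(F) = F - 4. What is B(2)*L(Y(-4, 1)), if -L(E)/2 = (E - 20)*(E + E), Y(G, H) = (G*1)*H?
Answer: -1536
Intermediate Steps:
Y(G, H) = G*H
L(E) = -4*E*(-20 + E) (L(E) = -2*(E - 20)*(E + E) = -2*(-20 + E)*2*E = -4*E*(-20 + E))
v(F) = -4 + F
f = 4 (f = (-5 - (-4 + (-4 - 5)))/2 = (-5 - (-4 - 9))/2 = (-5 - 1*(-13))/2 = (-5 + 13)/2 = (1/2)*8 = 4)
B(U) = 4
B(2)*L(Y(-4, 1)) = 4*(4*(-4*1)*(20 - (-4))) = 4*(4*(-4)*(20 - 1*(-4))) = 4*(4*(-4)*(20 + 4)) = 4*(4*(-4)*24) = 4*(-384) = -1536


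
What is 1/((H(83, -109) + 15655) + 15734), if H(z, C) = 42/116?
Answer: 58/1820583 ≈ 3.1858e-5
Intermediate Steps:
H(z, C) = 21/58 (H(z, C) = 42*(1/116) = 21/58)
1/((H(83, -109) + 15655) + 15734) = 1/((21/58 + 15655) + 15734) = 1/(908011/58 + 15734) = 1/(1820583/58) = 58/1820583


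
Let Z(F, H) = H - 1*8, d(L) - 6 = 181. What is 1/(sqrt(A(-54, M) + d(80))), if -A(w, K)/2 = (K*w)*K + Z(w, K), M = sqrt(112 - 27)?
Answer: 1/sqrt(9383 - 2*sqrt(85)) ≈ 0.010334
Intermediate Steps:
d(L) = 187 (d(L) = 6 + 181 = 187)
M = sqrt(85) ≈ 9.2195
Z(F, H) = -8 + H (Z(F, H) = H - 8 = -8 + H)
A(w, K) = 16 - 2*K - 2*w*K**2 (A(w, K) = -2*((K*w)*K + (-8 + K)) = -2*(w*K**2 + (-8 + K)) = -2*(-8 + K + w*K**2) = 16 - 2*K - 2*w*K**2)
1/(sqrt(A(-54, M) + d(80))) = 1/(sqrt((16 - 2*sqrt(85) - 2*(-54)*(sqrt(85))**2) + 187)) = 1/(sqrt((16 - 2*sqrt(85) - 2*(-54)*85) + 187)) = 1/(sqrt((16 - 2*sqrt(85) + 9180) + 187)) = 1/(sqrt((9196 - 2*sqrt(85)) + 187)) = 1/(sqrt(9383 - 2*sqrt(85))) = 1/sqrt(9383 - 2*sqrt(85))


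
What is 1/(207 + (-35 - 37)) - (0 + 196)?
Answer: -26459/135 ≈ -195.99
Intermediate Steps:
1/(207 + (-35 - 37)) - (0 + 196) = 1/(207 - 72) - 1*196 = 1/135 - 196 = -26459/135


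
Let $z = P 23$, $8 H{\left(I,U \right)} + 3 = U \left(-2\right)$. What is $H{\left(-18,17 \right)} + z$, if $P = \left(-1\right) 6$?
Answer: $- \frac{1141}{8} \approx -142.63$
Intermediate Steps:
$P = -6$
$H{\left(I,U \right)} = - \frac{3}{8} - \frac{U}{4}$ ($H{\left(I,U \right)} = - \frac{3}{8} + \frac{U \left(-2\right)}{8} = - \frac{3}{8} + \frac{\left(-2\right) U}{8} = - \frac{3}{8} - \frac{U}{4}$)
$z = -138$ ($z = \left(-6\right) 23 = -138$)
$H{\left(-18,17 \right)} + z = \left(- \frac{3}{8} - \frac{17}{4}\right) - 138 = - \frac{37}{8} - 138 = - \frac{1141}{8}$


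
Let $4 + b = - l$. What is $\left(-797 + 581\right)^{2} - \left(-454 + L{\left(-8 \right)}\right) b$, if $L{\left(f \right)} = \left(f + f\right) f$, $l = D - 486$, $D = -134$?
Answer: $247472$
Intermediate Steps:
$l = -620$ ($l = -134 - 486 = -620$)
$L{\left(f \right)} = 2 f^{2}$ ($L{\left(f \right)} = 2 f f = 2 f^{2}$)
$b = 616$ ($b = -4 - -620 = -4 + 620 = 616$)
$\left(-797 + 581\right)^{2} - \left(-454 + L{\left(-8 \right)}\right) b = \left(-797 + 581\right)^{2} - \left(-454 + 2 \left(-8\right)^{2}\right) 616 = \left(-216\right)^{2} - \left(-454 + 2 \cdot 64\right) 616 = 46656 - \left(-454 + 128\right) 616 = 46656 - \left(-326\right) 616 = 46656 - -200816 = 46656 + 200816 = 247472$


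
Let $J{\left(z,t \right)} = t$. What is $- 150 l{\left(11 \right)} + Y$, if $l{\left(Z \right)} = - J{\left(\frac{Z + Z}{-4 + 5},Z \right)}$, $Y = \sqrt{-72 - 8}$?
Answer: $1650 + 4 i \sqrt{5} \approx 1650.0 + 8.9443 i$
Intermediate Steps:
$Y = 4 i \sqrt{5}$ ($Y = \sqrt{-80} = 4 i \sqrt{5} \approx 8.9443 i$)
$l{\left(Z \right)} = - Z$
$- 150 l{\left(11 \right)} + Y = - 150 \left(\left(-1\right) 11\right) + 4 i \sqrt{5} = \left(-150\right) \left(-11\right) + 4 i \sqrt{5} = 1650 + 4 i \sqrt{5}$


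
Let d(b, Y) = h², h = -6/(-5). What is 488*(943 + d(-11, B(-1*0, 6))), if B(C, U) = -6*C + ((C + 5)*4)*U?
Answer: 11522168/25 ≈ 4.6089e+5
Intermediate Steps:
h = 6/5 (h = -6*(-⅕) = 6/5 ≈ 1.2000)
B(C, U) = -6*C + U*(20 + 4*C) (B(C, U) = -6*C + ((5 + C)*4)*U = -6*C + (20 + 4*C)*U = -6*C + U*(20 + 4*C))
d(b, Y) = 36/25 (d(b, Y) = (6/5)² = 36/25)
488*(943 + d(-11, B(-1*0, 6))) = 488*(943 + 36/25) = 488*(23611/25) = 11522168/25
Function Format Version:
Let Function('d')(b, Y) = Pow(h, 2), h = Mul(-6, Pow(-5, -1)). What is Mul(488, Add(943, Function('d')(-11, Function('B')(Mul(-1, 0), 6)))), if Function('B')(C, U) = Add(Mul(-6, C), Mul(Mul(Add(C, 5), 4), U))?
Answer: Rational(11522168, 25) ≈ 4.6089e+5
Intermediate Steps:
h = Rational(6, 5) (h = Mul(-6, Rational(-1, 5)) = Rational(6, 5) ≈ 1.2000)
Function('B')(C, U) = Add(Mul(-6, C), Mul(U, Add(20, Mul(4, C)))) (Function('B')(C, U) = Add(Mul(-6, C), Mul(Mul(Add(5, C), 4), U)) = Add(Mul(-6, C), Mul(Add(20, Mul(4, C)), U)) = Add(Mul(-6, C), Mul(U, Add(20, Mul(4, C)))))
Function('d')(b, Y) = Rational(36, 25) (Function('d')(b, Y) = Pow(Rational(6, 5), 2) = Rational(36, 25))
Mul(488, Add(943, Function('d')(-11, Function('B')(Mul(-1, 0), 6)))) = Mul(488, Add(943, Rational(36, 25))) = Mul(488, Rational(23611, 25)) = Rational(11522168, 25)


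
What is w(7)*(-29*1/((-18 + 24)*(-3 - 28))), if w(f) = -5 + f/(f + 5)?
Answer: -1537/2232 ≈ -0.68862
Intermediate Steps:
w(f) = -5 + f/(5 + f)
w(7)*(-29*1/((-18 + 24)*(-3 - 28))) = ((-25 - 4*7)/(5 + 7))*(-29*1/((-18 + 24)*(-3 - 28))) = ((-25 - 28)/12)*(-29/((-31*6))) = ((1/12)*(-53))*(-29/(-186)) = -(-1537)*(-1)/(12*186) = -53/12*29/186 = -1537/2232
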